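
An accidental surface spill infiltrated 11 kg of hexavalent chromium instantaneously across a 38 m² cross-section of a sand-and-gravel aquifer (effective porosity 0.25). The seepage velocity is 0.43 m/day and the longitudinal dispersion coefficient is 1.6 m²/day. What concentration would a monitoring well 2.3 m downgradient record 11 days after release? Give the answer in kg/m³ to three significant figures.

For an instantaneous plane source, C(x,t) = M/(n_e·A·√(4πDt)) · exp(−(x−vt)²/(4Dt)), with n_e·A the pore (flow) area.
Plume center vt = 0.43 × 11 = 4.73 m, so the well at 2.3 m is 2.43 m upgradient of the peak.
√(4πDt) = 14.87 m, giving peak height M/(n_e·A·√(4πDt)) = 11/(0.25 × 38 × 14.87) = 0.07787 kg/m³.
(x−vt)²/(4Dt) = (-2.43)²/(4 × 1.6 × 11) = 0.08388; exp(−0.08388) = 0.9195.
C = 0.07787 × 0.9195 = 0.0716 kg/m³.

0.0716 kg/m³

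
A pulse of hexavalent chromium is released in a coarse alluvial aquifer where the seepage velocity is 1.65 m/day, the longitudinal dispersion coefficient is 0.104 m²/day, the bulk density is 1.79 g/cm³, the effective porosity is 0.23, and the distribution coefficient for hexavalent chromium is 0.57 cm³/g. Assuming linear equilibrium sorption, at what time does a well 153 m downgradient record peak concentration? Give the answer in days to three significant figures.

Retardation factor R = 1 + ρ_b·K_d/n = 1 + 1.79 × 0.57/0.23 = 5.436.
Sorption retards both mechanisms: v_R = v/R = 0.3035 m/day, D_R = D/R = 0.01913 m²/day.
Peak time from v_R²t² + 2D_R t − x² = 0: t = (√(D_R² + v_R²x²) − D_R)/v_R².
√(D_R² + v_R²x²) = √(0.01913² + 0.3035² × 153²) = 46.44; v_R² = 0.09211.
t = (46.44 − 0.01913)/0.09211 = 504 days.

504 days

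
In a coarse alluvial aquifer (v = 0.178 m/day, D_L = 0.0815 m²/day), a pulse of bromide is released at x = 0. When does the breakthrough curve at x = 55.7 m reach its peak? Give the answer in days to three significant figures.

310 days

For the 1D instantaneous-source solution, setting ∂C/∂t = 0 at fixed x gives v²t² + 2Dt − x² = 0, so t = (√(D² + v²x²) − D)/v².
√(D² + v²x²) = √(0.0815² + 0.178² × 55.7²) = 9.915; v² = 0.031684.
t = (9.915 − 0.0815)/0.031684 = 310 days (vs. the pure-advection estimate x/v = 313 d).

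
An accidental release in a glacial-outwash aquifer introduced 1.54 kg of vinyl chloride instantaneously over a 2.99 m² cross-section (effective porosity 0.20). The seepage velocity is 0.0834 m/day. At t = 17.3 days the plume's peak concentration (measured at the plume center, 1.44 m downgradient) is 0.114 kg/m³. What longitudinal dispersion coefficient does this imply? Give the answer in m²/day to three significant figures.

2.35 m²/day

At the plume center C_max = M/(n_e·A·√(4πDt)), so D = M²/(4πt·(n_e·A·C_max)²).
n_e·A·C_max = 0.20 × 2.99 × 0.114 = 0.06817 kg/m.
D = 1.54²/(4π × 17.3 × 0.06817²) = 2.35 m²/day.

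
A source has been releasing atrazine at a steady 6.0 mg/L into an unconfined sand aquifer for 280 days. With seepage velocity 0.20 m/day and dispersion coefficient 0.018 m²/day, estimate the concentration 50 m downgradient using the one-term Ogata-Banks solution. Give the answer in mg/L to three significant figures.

5.82 mg/L

For a continuous step input, C/C₀ ≈ ½·erfc((x−vt)/(2√(Dt))).
vt = 0.20 × 280 = 56 m and 2√(Dt) = 2√(0.018 × 280) = 4.490 m.
Argument (x−vt)/(2√(Dt)) = (50 − 56)/4.490 = -1.336; ½·erfc(-1.336) = 0.9706.
C = 6.0 × 0.9706 = 5.82 mg/L.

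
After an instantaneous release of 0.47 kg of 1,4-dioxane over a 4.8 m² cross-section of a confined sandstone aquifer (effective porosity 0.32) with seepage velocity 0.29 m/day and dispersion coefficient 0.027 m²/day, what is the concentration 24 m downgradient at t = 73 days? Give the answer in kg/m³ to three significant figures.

For an instantaneous plane source, C(x,t) = M/(n_e·A·√(4πDt)) · exp(−(x−vt)²/(4Dt)), with n_e·A the pore (flow) area.
Plume center vt = 0.29 × 73 = 21.17 m, so the well at 24 m is 2.83 m downgradient of the peak.
√(4πDt) = 4.977 m, giving peak height M/(n_e·A·√(4πDt)) = 0.47/(0.32 × 4.8 × 4.977) = 0.06148 kg/m³.
(x−vt)²/(4Dt) = (2.83)²/(4 × 0.027 × 73) = 1.016; exp(−1.016) = 0.3620.
C = 0.06148 × 0.3620 = 0.0223 kg/m³.

0.0223 kg/m³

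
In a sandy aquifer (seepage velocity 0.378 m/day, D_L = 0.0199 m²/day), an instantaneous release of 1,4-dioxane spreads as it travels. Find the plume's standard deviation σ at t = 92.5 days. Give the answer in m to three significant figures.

1.92 m

Dispersive spreading gives a Gaussian with σ² = 2Dt; advection only shifts the center.
σ = √(2 × 0.0199 × 92.5) = 1.92 m.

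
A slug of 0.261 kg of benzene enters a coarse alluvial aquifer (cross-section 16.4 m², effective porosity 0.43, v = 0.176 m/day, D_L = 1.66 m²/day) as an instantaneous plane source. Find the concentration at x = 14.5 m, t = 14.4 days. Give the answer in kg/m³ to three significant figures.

0.000478 kg/m³

For an instantaneous plane source, C(x,t) = M/(n_e·A·√(4πDt)) · exp(−(x−vt)²/(4Dt)), with n_e·A the pore (flow) area.
Plume center vt = 0.176 × 14.4 = 2.5344 m, so the well at 14.5 m is 11.9656 m downgradient of the peak.
√(4πDt) = 17.33 m, giving peak height M/(n_e·A·√(4πDt)) = 0.261/(0.43 × 16.4 × 17.33) = 0.002136 kg/m³.
(x−vt)²/(4Dt) = (11.9656)²/(4 × 1.66 × 14.4) = 1.497; exp(−1.497) = 0.2238.
C = 0.002136 × 0.2238 = 0.000478 kg/m³.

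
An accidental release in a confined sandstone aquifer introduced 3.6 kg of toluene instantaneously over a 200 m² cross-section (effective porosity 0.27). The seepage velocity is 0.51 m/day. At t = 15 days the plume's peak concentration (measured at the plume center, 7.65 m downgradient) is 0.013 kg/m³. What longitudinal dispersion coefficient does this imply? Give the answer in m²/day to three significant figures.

At the plume center C_max = M/(n_e·A·√(4πDt)), so D = M²/(4πt·(n_e·A·C_max)²).
n_e·A·C_max = 0.27 × 200 × 0.013 = 0.7020 kg/m.
D = 3.6²/(4π × 15 × 0.7020²) = 0.140 m²/day.

0.140 m²/day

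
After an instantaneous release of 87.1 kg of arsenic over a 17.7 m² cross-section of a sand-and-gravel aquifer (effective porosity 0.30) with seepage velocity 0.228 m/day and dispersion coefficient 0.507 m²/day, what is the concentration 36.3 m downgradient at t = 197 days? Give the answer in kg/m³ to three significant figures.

For an instantaneous plane source, C(x,t) = M/(n_e·A·√(4πDt)) · exp(−(x−vt)²/(4Dt)), with n_e·A the pore (flow) area.
Plume center vt = 0.228 × 197 = 44.916 m, so the well at 36.3 m is 8.616 m upgradient of the peak.
√(4πDt) = 35.43 m, giving peak height M/(n_e·A·√(4πDt)) = 87.1/(0.30 × 17.7 × 35.43) = 0.4630 kg/m³.
(x−vt)²/(4Dt) = (-8.616)²/(4 × 0.507 × 197) = 0.1858; exp(−0.1858) = 0.8304.
C = 0.4630 × 0.8304 = 0.384 kg/m³.

0.384 kg/m³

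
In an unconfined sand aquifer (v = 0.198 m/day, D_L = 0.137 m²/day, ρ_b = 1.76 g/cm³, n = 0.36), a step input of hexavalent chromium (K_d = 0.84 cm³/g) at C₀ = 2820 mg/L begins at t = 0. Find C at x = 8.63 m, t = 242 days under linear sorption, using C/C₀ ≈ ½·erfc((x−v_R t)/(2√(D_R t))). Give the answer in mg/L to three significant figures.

Retardation factor R = 1 + ρ_b·K_d/n = 1 + 1.76 × 0.84/0.36 = 5.107.
Sorption retards both mechanisms: v_R = v/R = 0.03877 m/day, D_R = D/R = 0.02683 m²/day.
v_R·t = 0.03877 × 242 = 9.38234 m; 2√(D_R t) = 5.096 m; argument = (8.63 − 9.38234)/5.096 = -0.1476.
C = C₀ × ½·erfc(-0.1476) = 2820 × 0.5827 = 1640 mg/L.

1640 mg/L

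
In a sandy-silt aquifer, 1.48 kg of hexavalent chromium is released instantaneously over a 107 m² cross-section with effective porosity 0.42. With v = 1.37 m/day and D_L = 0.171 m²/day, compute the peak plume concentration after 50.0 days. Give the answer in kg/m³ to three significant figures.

The peak of an instantaneous 1D plume sits at x = vt; there the Gaussian factor is 1 and C_max = M/(n_e·A·√(4πDt)), where n_e·A is the pore area the mass is dissolved in.
√(4πDt) = √(4π × 0.171 × 50.0) = 10.37 m, so C_max = 1.48/(0.42 × 107 × 10.37) = 0.00318 kg/m³.

0.00318 kg/m³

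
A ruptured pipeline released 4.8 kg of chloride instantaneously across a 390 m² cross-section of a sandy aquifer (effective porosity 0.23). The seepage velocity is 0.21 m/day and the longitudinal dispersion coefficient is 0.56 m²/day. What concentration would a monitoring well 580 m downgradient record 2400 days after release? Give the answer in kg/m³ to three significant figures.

0.000141 kg/m³

For an instantaneous plane source, C(x,t) = M/(n_e·A·√(4πDt)) · exp(−(x−vt)²/(4Dt)), with n_e·A the pore (flow) area.
Plume center vt = 0.21 × 2400 = 504 m, so the well at 580 m is 76 m downgradient of the peak.
√(4πDt) = 130.0 m, giving peak height M/(n_e·A·√(4πDt)) = 4.8/(0.23 × 390 × 130.0) = 0.0004116 kg/m³.
(x−vt)²/(4Dt) = (76)²/(4 × 0.56 × 2400) = 1.074; exp(−1.074) = 0.3416.
C = 0.0004116 × 0.3416 = 0.000141 kg/m³.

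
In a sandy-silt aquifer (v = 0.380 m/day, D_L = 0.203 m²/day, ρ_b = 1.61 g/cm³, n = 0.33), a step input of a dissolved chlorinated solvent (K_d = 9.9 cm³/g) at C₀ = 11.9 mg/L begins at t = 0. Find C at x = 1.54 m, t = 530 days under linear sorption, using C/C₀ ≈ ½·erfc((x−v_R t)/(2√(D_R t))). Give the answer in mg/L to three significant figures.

Retardation factor R = 1 + ρ_b·K_d/n = 1 + 1.61 × 9.9/0.33 = 49.30.
Sorption retards both mechanisms: v_R = v/R = 0.007708 m/day, D_R = D/R = 0.004118 m²/day.
v_R·t = 0.007708 × 530 = 4.08524 m; 2√(D_R t) = 2.955 m; argument = (1.54 − 4.08524)/2.955 = -0.8613.
C = C₀ × ½·erfc(-0.8613) = 11.9 × 0.8884 = 10.6 mg/L.

10.6 mg/L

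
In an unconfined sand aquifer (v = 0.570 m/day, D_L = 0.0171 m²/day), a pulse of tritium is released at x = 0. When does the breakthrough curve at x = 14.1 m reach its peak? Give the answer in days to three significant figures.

For the 1D instantaneous-source solution, setting ∂C/∂t = 0 at fixed x gives v²t² + 2Dt − x² = 0, so t = (√(D² + v²x²) − D)/v².
√(D² + v²x²) = √(0.0171² + 0.570² × 14.1²) = 8.037; v² = 0.3249.
t = (8.037 − 0.0171)/0.3249 = 24.7 days (vs. the pure-advection estimate x/v = 24.7 d).

24.7 days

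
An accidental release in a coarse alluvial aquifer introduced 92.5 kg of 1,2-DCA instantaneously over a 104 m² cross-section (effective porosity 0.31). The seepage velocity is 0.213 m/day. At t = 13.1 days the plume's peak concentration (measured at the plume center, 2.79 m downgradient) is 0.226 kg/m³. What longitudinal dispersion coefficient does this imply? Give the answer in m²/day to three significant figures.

0.979 m²/day

At the plume center C_max = M/(n_e·A·√(4πDt)), so D = M²/(4πt·(n_e·A·C_max)²).
n_e·A·C_max = 0.31 × 104 × 0.226 = 7.286 kg/m.
D = 92.5²/(4π × 13.1 × 7.286²) = 0.979 m²/day.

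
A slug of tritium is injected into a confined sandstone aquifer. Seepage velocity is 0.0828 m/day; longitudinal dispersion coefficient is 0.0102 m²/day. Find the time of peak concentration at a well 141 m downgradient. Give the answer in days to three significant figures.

1700 days

For the 1D instantaneous-source solution, setting ∂C/∂t = 0 at fixed x gives v²t² + 2Dt − x² = 0, so t = (√(D² + v²x²) − D)/v².
√(D² + v²x²) = √(0.0102² + 0.0828² × 141²) = 11.67; v² = 0.00685584.
t = (11.67 − 0.0102)/0.00685584 = 1700 days (vs. the pure-advection estimate x/v = 1700 d).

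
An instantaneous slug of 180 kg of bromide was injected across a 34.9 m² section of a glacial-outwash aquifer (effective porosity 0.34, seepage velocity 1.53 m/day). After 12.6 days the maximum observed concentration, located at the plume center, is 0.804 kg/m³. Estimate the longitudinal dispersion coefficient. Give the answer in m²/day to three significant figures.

2.25 m²/day

At the plume center C_max = M/(n_e·A·√(4πDt)), so D = M²/(4πt·(n_e·A·C_max)²).
n_e·A·C_max = 0.34 × 34.9 × 0.804 = 9.540 kg/m.
D = 180²/(4π × 12.6 × 9.540²) = 2.25 m²/day.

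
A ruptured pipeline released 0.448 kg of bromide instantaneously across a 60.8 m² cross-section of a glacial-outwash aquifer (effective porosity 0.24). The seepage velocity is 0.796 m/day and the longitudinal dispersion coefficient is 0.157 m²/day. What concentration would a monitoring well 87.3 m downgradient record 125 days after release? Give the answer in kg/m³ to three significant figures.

For an instantaneous plane source, C(x,t) = M/(n_e·A·√(4πDt)) · exp(−(x−vt)²/(4Dt)), with n_e·A the pore (flow) area.
Plume center vt = 0.796 × 125 = 99.5 m, so the well at 87.3 m is 12.2 m upgradient of the peak.
√(4πDt) = 15.70 m, giving peak height M/(n_e·A·√(4πDt)) = 0.448/(0.24 × 60.8 × 15.70) = 0.001956 kg/m³.
(x−vt)²/(4Dt) = (-12.2)²/(4 × 0.157 × 125) = 1.896; exp(−1.896) = 0.1502.
C = 0.001956 × 0.1502 = 0.000294 kg/m³.

0.000294 kg/m³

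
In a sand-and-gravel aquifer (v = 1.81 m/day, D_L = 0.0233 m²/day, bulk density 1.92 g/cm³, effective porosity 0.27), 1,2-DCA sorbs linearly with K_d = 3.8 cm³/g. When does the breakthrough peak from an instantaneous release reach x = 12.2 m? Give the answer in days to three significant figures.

189 days

Retardation factor R = 1 + ρ_b·K_d/n = 1 + 1.92 × 3.8/0.27 = 28.02.
Sorption retards both mechanisms: v_R = v/R = 0.06460 m/day, D_R = D/R = 0.0008315 m²/day.
Peak time from v_R²t² + 2D_R t − x² = 0: t = (√(D_R² + v_R²x²) − D_R)/v_R².
√(D_R² + v_R²x²) = √(0.0008315² + 0.06460² × 12.2²) = 0.7881; v_R² = 0.004173.
t = (0.7881 − 0.0008315)/0.004173 = 189 days.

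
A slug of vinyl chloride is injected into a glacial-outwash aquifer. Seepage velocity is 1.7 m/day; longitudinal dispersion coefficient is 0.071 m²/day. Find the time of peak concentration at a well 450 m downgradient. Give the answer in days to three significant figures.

265 days

For the 1D instantaneous-source solution, setting ∂C/∂t = 0 at fixed x gives v²t² + 2Dt − x² = 0, so t = (√(D² + v²x²) − D)/v².
√(D² + v²x²) = √(0.071² + 1.7² × 450²) = 765.0; v² = 2.89.
t = (765.0 − 0.071)/2.89 = 265 days (vs. the pure-advection estimate x/v = 265 d).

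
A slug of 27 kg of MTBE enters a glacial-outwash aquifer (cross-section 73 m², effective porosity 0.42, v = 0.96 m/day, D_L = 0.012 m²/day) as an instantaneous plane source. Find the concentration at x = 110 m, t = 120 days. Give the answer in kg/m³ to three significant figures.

0.00189 kg/m³

For an instantaneous plane source, C(x,t) = M/(n_e·A·√(4πDt)) · exp(−(x−vt)²/(4Dt)), with n_e·A the pore (flow) area.
Plume center vt = 0.96 × 120 = 115.2 m, so the well at 110 m is 5.2 m upgradient of the peak.
√(4πDt) = 4.254 m, giving peak height M/(n_e·A·√(4πDt)) = 27/(0.42 × 73 × 4.254) = 0.2070 kg/m³.
(x−vt)²/(4Dt) = (-5.2)²/(4 × 0.012 × 120) = 4.694; exp(−4.694) = 0.009150.
C = 0.2070 × 0.009150 = 0.00189 kg/m³.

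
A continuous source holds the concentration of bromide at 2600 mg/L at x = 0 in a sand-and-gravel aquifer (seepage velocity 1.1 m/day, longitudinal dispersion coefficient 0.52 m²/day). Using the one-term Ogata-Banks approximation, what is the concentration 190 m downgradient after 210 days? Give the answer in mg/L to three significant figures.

For a continuous step input, C/C₀ ≈ ½·erfc((x−vt)/(2√(Dt))).
vt = 1.1 × 210 = 231 m and 2√(Dt) = 2√(0.52 × 210) = 20.90 m.
Argument (x−vt)/(2√(Dt)) = (190 − 231)/20.90 = -1.962; ½·erfc(-1.962) = 0.9972.
C = 2600 × 0.9972 = 2590 mg/L.

2590 mg/L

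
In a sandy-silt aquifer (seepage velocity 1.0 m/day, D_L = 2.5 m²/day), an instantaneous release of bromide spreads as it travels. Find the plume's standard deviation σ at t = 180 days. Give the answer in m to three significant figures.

Dispersive spreading gives a Gaussian with σ² = 2Dt; advection only shifts the center.
σ = √(2 × 2.5 × 180) = 30.0 m.

30.0 m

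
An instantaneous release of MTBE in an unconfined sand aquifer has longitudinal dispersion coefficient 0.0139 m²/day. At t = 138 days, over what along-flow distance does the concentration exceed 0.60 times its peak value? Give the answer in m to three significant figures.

The plume is Gaussian with σ = √(2Dt) = √(2 × 0.0139 × 138) = 1.959 m.
C/C_peak = exp(−Δx²/(2σ²)) = 0.60 ⇒ Δx = σ·√(−2 ln 0.60) = 1.959 × 1.011 = 1.981 m.
Width = 2Δx = 3.96 m.

3.96 m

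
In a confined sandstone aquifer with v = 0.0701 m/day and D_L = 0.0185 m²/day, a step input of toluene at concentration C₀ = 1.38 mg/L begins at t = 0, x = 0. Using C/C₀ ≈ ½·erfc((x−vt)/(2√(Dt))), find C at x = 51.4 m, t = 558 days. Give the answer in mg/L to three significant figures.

For a continuous step input, C/C₀ ≈ ½·erfc((x−vt)/(2√(Dt))).
vt = 0.0701 × 558 = 39.1158 m and 2√(Dt) = 2√(0.0185 × 558) = 6.426 m.
Argument (x−vt)/(2√(Dt)) = (51.4 − 39.1158)/6.426 = 1.912; ½·erfc(1.912) = 0.003426.
C = 1.38 × 0.003426 = 0.00473 mg/L.

0.00473 mg/L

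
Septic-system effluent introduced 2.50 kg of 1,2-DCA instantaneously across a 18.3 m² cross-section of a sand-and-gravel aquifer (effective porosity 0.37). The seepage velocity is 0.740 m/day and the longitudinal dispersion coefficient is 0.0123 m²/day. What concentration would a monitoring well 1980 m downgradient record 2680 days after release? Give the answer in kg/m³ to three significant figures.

0.0168 kg/m³

For an instantaneous plane source, C(x,t) = M/(n_e·A·√(4πDt)) · exp(−(x−vt)²/(4Dt)), with n_e·A the pore (flow) area.
Plume center vt = 0.740 × 2680 = 1983.2 m, so the well at 1980 m is 3.2 m upgradient of the peak.
√(4πDt) = 20.35 m, giving peak height M/(n_e·A·√(4πDt)) = 2.50/(0.37 × 18.3 × 20.35) = 0.01814 kg/m³.
(x−vt)²/(4Dt) = (-3.2)²/(4 × 0.0123 × 2680) = 0.07766; exp(−0.07766) = 0.9253.
C = 0.01814 × 0.9253 = 0.0168 kg/m³.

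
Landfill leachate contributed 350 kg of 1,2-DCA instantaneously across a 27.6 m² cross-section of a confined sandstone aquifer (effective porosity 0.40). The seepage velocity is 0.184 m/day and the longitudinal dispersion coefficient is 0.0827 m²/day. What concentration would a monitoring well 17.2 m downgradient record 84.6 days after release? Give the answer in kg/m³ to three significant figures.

For an instantaneous plane source, C(x,t) = M/(n_e·A·√(4πDt)) · exp(−(x−vt)²/(4Dt)), with n_e·A the pore (flow) area.
Plume center vt = 0.184 × 84.6 = 15.5664 m, so the well at 17.2 m is 1.6336 m downgradient of the peak.
√(4πDt) = 9.377 m, giving peak height M/(n_e·A·√(4πDt)) = 350/(0.40 × 27.6 × 9.377) = 3.381 kg/m³.
(x−vt)²/(4Dt) = (1.6336)²/(4 × 0.0827 × 84.6) = 0.09536; exp(−0.09536) = 0.9090.
C = 3.381 × 0.9090 = 3.07 kg/m³.

3.07 kg/m³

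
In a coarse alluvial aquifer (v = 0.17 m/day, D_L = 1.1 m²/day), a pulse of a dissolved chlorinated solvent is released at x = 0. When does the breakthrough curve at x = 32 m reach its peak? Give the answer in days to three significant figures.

154 days

For the 1D instantaneous-source solution, setting ∂C/∂t = 0 at fixed x gives v²t² + 2Dt − x² = 0, so t = (√(D² + v²x²) − D)/v².
√(D² + v²x²) = √(1.1² + 0.17² × 32²) = 5.550; v² = 0.0289.
t = (5.550 − 1.1)/0.0289 = 154 days (vs. the pure-advection estimate x/v = 188 d).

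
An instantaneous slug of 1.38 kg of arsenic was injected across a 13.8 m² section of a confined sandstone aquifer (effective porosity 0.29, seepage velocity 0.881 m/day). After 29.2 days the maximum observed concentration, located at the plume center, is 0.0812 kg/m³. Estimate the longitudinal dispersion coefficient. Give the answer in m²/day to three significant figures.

0.0491 m²/day

At the plume center C_max = M/(n_e·A·√(4πDt)), so D = M²/(4πt·(n_e·A·C_max)²).
n_e·A·C_max = 0.29 × 13.8 × 0.0812 = 0.3250 kg/m.
D = 1.38²/(4π × 29.2 × 0.3250²) = 0.0491 m²/day.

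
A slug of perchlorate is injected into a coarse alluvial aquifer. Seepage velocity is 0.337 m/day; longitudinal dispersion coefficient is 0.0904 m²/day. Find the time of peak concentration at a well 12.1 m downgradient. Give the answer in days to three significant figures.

For the 1D instantaneous-source solution, setting ∂C/∂t = 0 at fixed x gives v²t² + 2Dt − x² = 0, so t = (√(D² + v²x²) − D)/v².
√(D² + v²x²) = √(0.0904² + 0.337² × 12.1²) = 4.079; v² = 0.113569.
t = (4.079 − 0.0904)/0.113569 = 35.1 days (vs. the pure-advection estimate x/v = 35.9 d).

35.1 days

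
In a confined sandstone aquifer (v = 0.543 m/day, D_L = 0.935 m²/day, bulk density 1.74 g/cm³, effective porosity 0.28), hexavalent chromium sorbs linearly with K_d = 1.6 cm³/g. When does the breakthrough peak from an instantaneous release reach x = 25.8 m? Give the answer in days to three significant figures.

Retardation factor R = 1 + ρ_b·K_d/n = 1 + 1.74 × 1.6/0.28 = 10.94.
Sorption retards both mechanisms: v_R = v/R = 0.04963 m/day, D_R = D/R = 0.08547 m²/day.
Peak time from v_R²t² + 2D_R t − x² = 0: t = (√(D_R² + v_R²x²) − D_R)/v_R².
√(D_R² + v_R²x²) = √(0.08547² + 0.04963² × 25.8²) = 1.283; v_R² = 0.002463.
t = (1.283 − 0.08547)/0.002463 = 486 days.

486 days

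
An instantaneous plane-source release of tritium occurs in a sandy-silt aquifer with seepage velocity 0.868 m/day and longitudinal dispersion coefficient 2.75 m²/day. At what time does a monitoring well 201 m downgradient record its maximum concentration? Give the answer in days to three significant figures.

For the 1D instantaneous-source solution, setting ∂C/∂t = 0 at fixed x gives v²t² + 2Dt − x² = 0, so t = (√(D² + v²x²) − D)/v².
√(D² + v²x²) = √(2.75² + 0.868² × 201²) = 174.5; v² = 0.753424.
t = (174.5 − 2.75)/0.753424 = 228 days (vs. the pure-advection estimate x/v = 232 d).

228 days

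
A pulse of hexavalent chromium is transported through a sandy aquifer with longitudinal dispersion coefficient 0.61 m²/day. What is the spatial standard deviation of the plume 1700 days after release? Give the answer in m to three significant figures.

45.5 m

Dispersive spreading gives a Gaussian with σ² = 2Dt; advection only shifts the center.
σ = √(2 × 0.61 × 1700) = 45.5 m.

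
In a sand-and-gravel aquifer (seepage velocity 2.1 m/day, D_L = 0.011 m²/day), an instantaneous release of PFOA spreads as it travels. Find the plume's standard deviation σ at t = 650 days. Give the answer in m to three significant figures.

3.78 m

Dispersive spreading gives a Gaussian with σ² = 2Dt; advection only shifts the center.
σ = √(2 × 0.011 × 650) = 3.78 m.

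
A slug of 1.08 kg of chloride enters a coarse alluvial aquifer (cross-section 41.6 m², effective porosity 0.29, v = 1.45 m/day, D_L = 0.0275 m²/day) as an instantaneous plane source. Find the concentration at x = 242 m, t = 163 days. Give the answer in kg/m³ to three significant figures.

0.00201 kg/m³

For an instantaneous plane source, C(x,t) = M/(n_e·A·√(4πDt)) · exp(−(x−vt)²/(4Dt)), with n_e·A the pore (flow) area.
Plume center vt = 1.45 × 163 = 236.35 m, so the well at 242 m is 5.65 m downgradient of the peak.
√(4πDt) = 7.505 m, giving peak height M/(n_e·A·√(4πDt)) = 1.08/(0.29 × 41.6 × 7.505) = 0.01193 kg/m³.
(x−vt)²/(4Dt) = (5.65)²/(4 × 0.0275 × 163) = 1.780; exp(−1.780) = 0.1686.
C = 0.01193 × 0.1686 = 0.00201 kg/m³.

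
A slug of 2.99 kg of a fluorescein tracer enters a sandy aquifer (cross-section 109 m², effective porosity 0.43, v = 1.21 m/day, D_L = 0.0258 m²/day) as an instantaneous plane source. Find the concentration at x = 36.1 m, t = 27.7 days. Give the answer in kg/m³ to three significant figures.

0.00206 kg/m³

For an instantaneous plane source, C(x,t) = M/(n_e·A·√(4πDt)) · exp(−(x−vt)²/(4Dt)), with n_e·A the pore (flow) area.
Plume center vt = 1.21 × 27.7 = 33.517 m, so the well at 36.1 m is 2.583 m downgradient of the peak.
√(4πDt) = 2.997 m, giving peak height M/(n_e·A·√(4πDt)) = 2.99/(0.43 × 109 × 2.997) = 0.02129 kg/m³.
(x−vt)²/(4Dt) = (2.583)²/(4 × 0.0258 × 27.7) = 2.334; exp(−2.334) = 0.09691.
C = 0.02129 × 0.09691 = 0.00206 kg/m³.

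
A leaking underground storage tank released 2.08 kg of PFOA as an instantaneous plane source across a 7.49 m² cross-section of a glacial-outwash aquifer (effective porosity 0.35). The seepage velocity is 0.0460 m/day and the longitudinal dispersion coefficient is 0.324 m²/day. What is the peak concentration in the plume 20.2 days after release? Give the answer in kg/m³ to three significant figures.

The peak of an instantaneous 1D plume sits at x = vt; there the Gaussian factor is 1 and C_max = M/(n_e·A·√(4πDt)), where n_e·A is the pore area the mass is dissolved in.
√(4πDt) = √(4π × 0.324 × 20.2) = 9.069 m, so C_max = 2.08/(0.35 × 7.49 × 9.069) = 0.0875 kg/m³.

0.0875 kg/m³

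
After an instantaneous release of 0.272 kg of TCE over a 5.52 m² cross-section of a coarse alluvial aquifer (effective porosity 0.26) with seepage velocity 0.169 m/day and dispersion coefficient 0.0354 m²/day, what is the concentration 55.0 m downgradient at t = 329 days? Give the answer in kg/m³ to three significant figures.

0.0155 kg/m³

For an instantaneous plane source, C(x,t) = M/(n_e·A·√(4πDt)) · exp(−(x−vt)²/(4Dt)), with n_e·A the pore (flow) area.
Plume center vt = 0.169 × 329 = 55.601 m, so the well at 55.0 m is 0.601 m upgradient of the peak.
√(4πDt) = 12.10 m, giving peak height M/(n_e·A·√(4πDt)) = 0.272/(0.26 × 5.52 × 12.10) = 0.01566 kg/m³.
(x−vt)²/(4Dt) = (-0.601)²/(4 × 0.0354 × 329) = 0.007753; exp(−0.007753) = 0.9923.
C = 0.01566 × 0.9923 = 0.0155 kg/m³.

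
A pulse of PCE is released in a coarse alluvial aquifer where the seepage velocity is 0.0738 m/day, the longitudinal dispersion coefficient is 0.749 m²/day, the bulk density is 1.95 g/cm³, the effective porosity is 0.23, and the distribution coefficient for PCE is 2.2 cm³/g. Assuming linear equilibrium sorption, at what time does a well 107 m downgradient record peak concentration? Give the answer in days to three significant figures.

Retardation factor R = 1 + ρ_b·K_d/n = 1 + 1.95 × 2.2/0.23 = 19.65.
Sorption retards both mechanisms: v_R = v/R = 0.003756 m/day, D_R = D/R = 0.03812 m²/day.
Peak time from v_R²t² + 2D_R t − x² = 0: t = (√(D_R² + v_R²x²) − D_R)/v_R².
√(D_R² + v_R²x²) = √(0.03812² + 0.003756² × 107²) = 0.4037; v_R² = 1.411e-05.
t = (0.4037 − 0.03812)/1.411e-05 = 25900 days.

25900 days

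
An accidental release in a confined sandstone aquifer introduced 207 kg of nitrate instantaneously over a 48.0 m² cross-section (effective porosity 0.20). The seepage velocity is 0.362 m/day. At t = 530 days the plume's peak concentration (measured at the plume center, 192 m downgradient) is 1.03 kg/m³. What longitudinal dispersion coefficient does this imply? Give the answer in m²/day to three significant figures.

At the plume center C_max = M/(n_e·A·√(4πDt)), so D = M²/(4πt·(n_e·A·C_max)²).
n_e·A·C_max = 0.20 × 48.0 × 1.03 = 9.888 kg/m.
D = 207²/(4π × 530 × 9.888²) = 0.0658 m²/day.

0.0658 m²/day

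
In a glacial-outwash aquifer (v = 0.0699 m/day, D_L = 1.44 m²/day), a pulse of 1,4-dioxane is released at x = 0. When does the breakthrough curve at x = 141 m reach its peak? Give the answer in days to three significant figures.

1740 days

For the 1D instantaneous-source solution, setting ∂C/∂t = 0 at fixed x gives v²t² + 2Dt − x² = 0, so t = (√(D² + v²x²) − D)/v².
√(D² + v²x²) = √(1.44² + 0.0699² × 141²) = 9.961; v² = 0.00488601.
t = (9.961 − 1.44)/0.00488601 = 1740 days (vs. the pure-advection estimate x/v = 2020 d).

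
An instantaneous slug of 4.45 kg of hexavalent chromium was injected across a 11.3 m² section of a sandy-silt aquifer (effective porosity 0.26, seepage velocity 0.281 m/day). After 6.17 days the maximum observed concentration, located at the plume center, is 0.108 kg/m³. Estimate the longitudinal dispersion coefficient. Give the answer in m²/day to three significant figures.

2.54 m²/day

At the plume center C_max = M/(n_e·A·√(4πDt)), so D = M²/(4πt·(n_e·A·C_max)²).
n_e·A·C_max = 0.26 × 11.3 × 0.108 = 0.3173 kg/m.
D = 4.45²/(4π × 6.17 × 0.3173²) = 2.54 m²/day.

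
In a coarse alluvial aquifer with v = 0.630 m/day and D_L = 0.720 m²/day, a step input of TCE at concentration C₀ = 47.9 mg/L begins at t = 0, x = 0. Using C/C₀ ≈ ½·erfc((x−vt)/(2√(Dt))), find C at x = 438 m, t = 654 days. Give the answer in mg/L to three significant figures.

9.51 mg/L

For a continuous step input, C/C₀ ≈ ½·erfc((x−vt)/(2√(Dt))).
vt = 0.630 × 654 = 412.02 m and 2√(Dt) = 2√(0.720 × 654) = 43.40 m.
Argument (x−vt)/(2√(Dt)) = (438 − 412.02)/43.40 = 0.5986; ½·erfc(0.5986) = 0.1986.
C = 47.9 × 0.1986 = 9.51 mg/L.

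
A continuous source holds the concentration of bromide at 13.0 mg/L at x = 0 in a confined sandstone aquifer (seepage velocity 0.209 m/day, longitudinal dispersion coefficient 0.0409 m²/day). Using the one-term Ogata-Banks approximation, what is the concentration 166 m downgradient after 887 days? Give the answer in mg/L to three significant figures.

For a continuous step input, C/C₀ ≈ ½·erfc((x−vt)/(2√(Dt))).
vt = 0.209 × 887 = 185.383 m and 2√(Dt) = 2√(0.0409 × 887) = 12.05 m.
Argument (x−vt)/(2√(Dt)) = (166 − 185.383)/12.05 = -1.609; ½·erfc(-1.609) = 0.9886.
C = 13.0 × 0.9886 = 12.9 mg/L.

12.9 mg/L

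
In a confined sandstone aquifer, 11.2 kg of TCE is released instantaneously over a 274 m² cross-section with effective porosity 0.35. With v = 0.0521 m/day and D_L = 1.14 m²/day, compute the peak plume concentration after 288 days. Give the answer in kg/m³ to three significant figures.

The peak of an instantaneous 1D plume sits at x = vt; there the Gaussian factor is 1 and C_max = M/(n_e·A·√(4πDt)), where n_e·A is the pore area the mass is dissolved in.
√(4πDt) = √(4π × 1.14 × 288) = 64.23 m, so C_max = 11.2/(0.35 × 274 × 64.23) = 0.00182 kg/m³.

0.00182 kg/m³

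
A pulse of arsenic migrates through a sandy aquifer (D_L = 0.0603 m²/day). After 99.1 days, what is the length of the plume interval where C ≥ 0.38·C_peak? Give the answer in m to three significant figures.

The plume is Gaussian with σ = √(2Dt) = √(2 × 0.0603 × 99.1) = 3.457 m.
C/C_peak = exp(−Δx²/(2σ²)) = 0.38 ⇒ Δx = σ·√(−2 ln 0.38) = 3.457 × 1.391 = 4.809 m.
Width = 2Δx = 9.62 m.

9.62 m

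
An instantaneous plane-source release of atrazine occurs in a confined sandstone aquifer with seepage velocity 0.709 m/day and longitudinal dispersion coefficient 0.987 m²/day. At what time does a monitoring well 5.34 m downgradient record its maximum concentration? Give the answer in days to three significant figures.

For the 1D instantaneous-source solution, setting ∂C/∂t = 0 at fixed x gives v²t² + 2Dt − x² = 0, so t = (√(D² + v²x²) − D)/v².
√(D² + v²x²) = √(0.987² + 0.709² × 5.34²) = 3.913; v² = 0.502681.
t = (3.913 − 0.987)/0.502681 = 5.82 days (vs. the pure-advection estimate x/v = 7.53 d).

5.82 days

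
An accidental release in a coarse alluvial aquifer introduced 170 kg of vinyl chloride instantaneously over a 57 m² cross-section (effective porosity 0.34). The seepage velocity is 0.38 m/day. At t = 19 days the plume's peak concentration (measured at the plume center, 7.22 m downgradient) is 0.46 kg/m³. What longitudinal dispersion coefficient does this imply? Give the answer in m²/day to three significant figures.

At the plume center C_max = M/(n_e·A·√(4πDt)), so D = M²/(4πt·(n_e·A·C_max)²).
n_e·A·C_max = 0.34 × 57 × 0.46 = 8.915 kg/m.
D = 170²/(4π × 19 × 8.915²) = 1.52 m²/day.

1.52 m²/day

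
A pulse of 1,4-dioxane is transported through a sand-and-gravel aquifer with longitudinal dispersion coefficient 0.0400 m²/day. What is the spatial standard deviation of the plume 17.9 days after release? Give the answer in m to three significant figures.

Dispersive spreading gives a Gaussian with σ² = 2Dt; advection only shifts the center.
σ = √(2 × 0.0400 × 17.9) = 1.20 m.

1.20 m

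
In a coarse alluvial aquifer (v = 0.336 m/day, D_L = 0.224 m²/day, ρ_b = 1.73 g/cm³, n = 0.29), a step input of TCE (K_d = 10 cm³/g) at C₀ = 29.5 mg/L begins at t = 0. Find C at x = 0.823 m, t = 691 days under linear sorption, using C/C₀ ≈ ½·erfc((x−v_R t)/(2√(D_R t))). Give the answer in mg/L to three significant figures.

Retardation factor R = 1 + ρ_b·K_d/n = 1 + 1.73 × 10/0.29 = 60.66.
Sorption retards both mechanisms: v_R = v/R = 0.005539 m/day, D_R = D/R = 0.003693 m²/day.
v_R·t = 0.005539 × 691 = 3.827449 m; 2√(D_R t) = 3.195 m; argument = (0.823 − 3.827449)/3.195 = -0.9404.
C = C₀ × ½·erfc(-0.9404) = 29.5 × 0.9082 = 26.8 mg/L.

26.8 mg/L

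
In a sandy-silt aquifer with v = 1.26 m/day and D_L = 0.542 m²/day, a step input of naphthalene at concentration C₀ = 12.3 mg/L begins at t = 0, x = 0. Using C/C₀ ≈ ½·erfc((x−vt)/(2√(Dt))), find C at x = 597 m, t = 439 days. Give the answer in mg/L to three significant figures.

0.273 mg/L

For a continuous step input, C/C₀ ≈ ½·erfc((x−vt)/(2√(Dt))).
vt = 1.26 × 439 = 553.14 m and 2√(Dt) = 2√(0.542 × 439) = 30.85 m.
Argument (x−vt)/(2√(Dt)) = (597 − 553.14)/30.85 = 1.422; ½·erfc(1.422) = 0.02216.
C = 12.3 × 0.02216 = 0.273 mg/L.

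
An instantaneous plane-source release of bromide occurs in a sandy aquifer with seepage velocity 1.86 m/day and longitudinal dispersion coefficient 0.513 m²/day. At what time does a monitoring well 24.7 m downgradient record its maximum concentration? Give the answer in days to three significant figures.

For the 1D instantaneous-source solution, setting ∂C/∂t = 0 at fixed x gives v²t² + 2Dt − x² = 0, so t = (√(D² + v²x²) − D)/v².
√(D² + v²x²) = √(0.513² + 1.86² × 24.7²) = 45.94; v² = 3.4596.
t = (45.94 − 0.513)/3.4596 = 13.1 days (vs. the pure-advection estimate x/v = 13.3 d).

13.1 days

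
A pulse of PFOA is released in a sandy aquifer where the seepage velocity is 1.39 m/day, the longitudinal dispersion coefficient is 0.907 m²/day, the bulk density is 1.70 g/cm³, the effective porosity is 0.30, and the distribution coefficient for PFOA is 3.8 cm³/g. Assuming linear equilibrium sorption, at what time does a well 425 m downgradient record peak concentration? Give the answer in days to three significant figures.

Retardation factor R = 1 + ρ_b·K_d/n = 1 + 1.70 × 3.8/0.30 = 22.53.
Sorption retards both mechanisms: v_R = v/R = 0.06170 m/day, D_R = D/R = 0.04026 m²/day.
Peak time from v_R²t² + 2D_R t − x² = 0: t = (√(D_R² + v_R²x²) − D_R)/v_R².
√(D_R² + v_R²x²) = √(0.04026² + 0.06170² × 425²) = 26.22; v_R² = 0.003807.
t = (26.22 − 0.04026)/0.003807 = 6880 days.

6880 days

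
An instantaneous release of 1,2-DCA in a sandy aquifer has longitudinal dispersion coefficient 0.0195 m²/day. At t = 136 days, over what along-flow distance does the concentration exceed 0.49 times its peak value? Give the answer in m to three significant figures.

5.50 m

The plume is Gaussian with σ = √(2Dt) = √(2 × 0.0195 × 136) = 2.303 m.
C/C_peak = exp(−Δx²/(2σ²)) = 0.49 ⇒ Δx = σ·√(−2 ln 0.49) = 2.303 × 1.194 = 2.750 m.
Width = 2Δx = 5.50 m.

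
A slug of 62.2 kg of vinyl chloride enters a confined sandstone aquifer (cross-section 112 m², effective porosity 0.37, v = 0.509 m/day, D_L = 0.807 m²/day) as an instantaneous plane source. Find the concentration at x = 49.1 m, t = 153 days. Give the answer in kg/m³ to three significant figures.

For an instantaneous plane source, C(x,t) = M/(n_e·A·√(4πDt)) · exp(−(x−vt)²/(4Dt)), with n_e·A the pore (flow) area.
Plume center vt = 0.509 × 153 = 77.877 m, so the well at 49.1 m is 28.777 m upgradient of the peak.
√(4πDt) = 39.39 m, giving peak height M/(n_e·A·√(4πDt)) = 62.2/(0.37 × 112 × 39.39) = 0.03811 kg/m³.
(x−vt)²/(4Dt) = (-28.777)²/(4 × 0.807 × 153) = 1.677; exp(−1.677) = 0.1869.
C = 0.03811 × 0.1869 = 0.00712 kg/m³.

0.00712 kg/m³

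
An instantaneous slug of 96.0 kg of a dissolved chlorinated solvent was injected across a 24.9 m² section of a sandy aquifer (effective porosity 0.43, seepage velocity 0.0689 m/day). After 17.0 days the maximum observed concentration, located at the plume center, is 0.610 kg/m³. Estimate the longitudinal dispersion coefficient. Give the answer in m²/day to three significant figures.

1.01 m²/day

At the plume center C_max = M/(n_e·A·√(4πDt)), so D = M²/(4πt·(n_e·A·C_max)²).
n_e·A·C_max = 0.43 × 24.9 × 0.610 = 6.531 kg/m.
D = 96.0²/(4π × 17.0 × 6.531²) = 1.01 m²/day.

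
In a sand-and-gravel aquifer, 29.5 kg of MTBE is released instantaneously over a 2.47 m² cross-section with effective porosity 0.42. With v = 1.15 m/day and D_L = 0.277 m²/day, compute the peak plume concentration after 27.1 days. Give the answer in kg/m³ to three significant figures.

2.93 kg/m³

The peak of an instantaneous 1D plume sits at x = vt; there the Gaussian factor is 1 and C_max = M/(n_e·A·√(4πDt)), where n_e·A is the pore area the mass is dissolved in.
√(4πDt) = √(4π × 0.277 × 27.1) = 9.712 m, so C_max = 29.5/(0.42 × 2.47 × 9.712) = 2.93 kg/m³.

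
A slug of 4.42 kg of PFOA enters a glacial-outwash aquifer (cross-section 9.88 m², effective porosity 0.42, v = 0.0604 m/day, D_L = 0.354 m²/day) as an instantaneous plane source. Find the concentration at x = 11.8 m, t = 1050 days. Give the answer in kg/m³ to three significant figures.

0.00260 kg/m³

For an instantaneous plane source, C(x,t) = M/(n_e·A·√(4πDt)) · exp(−(x−vt)²/(4Dt)), with n_e·A the pore (flow) area.
Plume center vt = 0.0604 × 1050 = 63.42 m, so the well at 11.8 m is 51.62 m upgradient of the peak.
√(4πDt) = 68.34 m, giving peak height M/(n_e·A·√(4πDt)) = 4.42/(0.42 × 9.88 × 68.34) = 0.01559 kg/m³.
(x−vt)²/(4Dt) = (-51.62)²/(4 × 0.354 × 1050) = 1.792; exp(−1.792) = 0.1666.
C = 0.01559 × 0.1666 = 0.00260 kg/m³.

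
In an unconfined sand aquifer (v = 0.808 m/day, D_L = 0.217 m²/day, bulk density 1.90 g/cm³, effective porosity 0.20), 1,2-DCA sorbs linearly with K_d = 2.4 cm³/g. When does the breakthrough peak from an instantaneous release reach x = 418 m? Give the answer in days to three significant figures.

Retardation factor R = 1 + ρ_b·K_d/n = 1 + 1.90 × 2.4/0.20 = 23.80.
Sorption retards both mechanisms: v_R = v/R = 0.03395 m/day, D_R = D/R = 0.009118 m²/day.
Peak time from v_R²t² + 2D_R t − x² = 0: t = (√(D_R² + v_R²x²) − D_R)/v_R².
√(D_R² + v_R²x²) = √(0.009118² + 0.03395² × 418²) = 14.19; v_R² = 0.001153.
t = (14.19 − 0.009118)/0.001153 = 12300 days.

12300 days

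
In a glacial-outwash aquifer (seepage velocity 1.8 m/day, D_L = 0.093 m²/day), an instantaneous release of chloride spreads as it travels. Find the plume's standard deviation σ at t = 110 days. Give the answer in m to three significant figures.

Dispersive spreading gives a Gaussian with σ² = 2Dt; advection only shifts the center.
σ = √(2 × 0.093 × 110) = 4.52 m.

4.52 m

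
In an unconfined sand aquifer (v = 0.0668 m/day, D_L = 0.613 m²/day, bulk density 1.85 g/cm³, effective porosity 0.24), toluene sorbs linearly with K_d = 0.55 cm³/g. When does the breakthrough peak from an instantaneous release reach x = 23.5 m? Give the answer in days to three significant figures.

Retardation factor R = 1 + ρ_b·K_d/n = 1 + 1.85 × 0.55/0.24 = 5.240.
Sorption retards both mechanisms: v_R = v/R = 0.01275 m/day, D_R = D/R = 0.1170 m²/day.
Peak time from v_R²t² + 2D_R t − x² = 0: t = (√(D_R² + v_R²x²) − D_R)/v_R².
√(D_R² + v_R²x²) = √(0.1170² + 0.01275² × 23.5²) = 0.3217; v_R² = 0.0001626.
t = (0.3217 − 0.1170)/0.0001626 = 1260 days.

1260 days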